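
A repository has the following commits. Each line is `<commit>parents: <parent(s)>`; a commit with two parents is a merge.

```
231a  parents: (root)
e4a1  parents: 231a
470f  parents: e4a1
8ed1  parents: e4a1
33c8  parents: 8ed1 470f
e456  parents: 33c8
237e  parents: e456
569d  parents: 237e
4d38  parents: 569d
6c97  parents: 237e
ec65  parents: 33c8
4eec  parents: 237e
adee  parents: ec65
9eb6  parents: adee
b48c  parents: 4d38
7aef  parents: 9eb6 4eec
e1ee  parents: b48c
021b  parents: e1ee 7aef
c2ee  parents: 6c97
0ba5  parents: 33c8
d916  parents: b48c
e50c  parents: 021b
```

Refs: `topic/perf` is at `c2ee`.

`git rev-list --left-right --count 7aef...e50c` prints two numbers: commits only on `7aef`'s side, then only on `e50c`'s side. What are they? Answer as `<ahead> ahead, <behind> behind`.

0 ahead, 6 behind

Reachable from 7aef: {231a, 237e, 33c8, 470f, 4eec, 7aef, 8ed1, 9eb6, adee, e456, e4a1, ec65}.
Reachable from e50c: {021b, 231a, 237e, 33c8, 470f, 4d38, 4eec, 569d, 7aef, 8ed1, 9eb6, adee, b48c, e1ee, e456, e4a1, e50c, ec65}.
Only in 7aef's history (ahead): {} — 0.
Only in e50c's history (behind): {021b, 4d38, 569d, b48c, e1ee, e50c} — 6.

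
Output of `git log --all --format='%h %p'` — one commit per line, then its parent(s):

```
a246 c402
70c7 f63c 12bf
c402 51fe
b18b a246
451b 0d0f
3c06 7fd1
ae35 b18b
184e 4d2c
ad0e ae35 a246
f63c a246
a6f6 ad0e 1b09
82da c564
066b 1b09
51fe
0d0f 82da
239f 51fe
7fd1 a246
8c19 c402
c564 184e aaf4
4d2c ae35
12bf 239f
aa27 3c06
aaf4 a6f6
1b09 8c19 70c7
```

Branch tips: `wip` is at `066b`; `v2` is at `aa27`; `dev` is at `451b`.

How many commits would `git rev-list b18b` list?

Walking parent pointers from b18b: reachable set = {51fe, a246, b18b, c402}.
That is 4 commits.

4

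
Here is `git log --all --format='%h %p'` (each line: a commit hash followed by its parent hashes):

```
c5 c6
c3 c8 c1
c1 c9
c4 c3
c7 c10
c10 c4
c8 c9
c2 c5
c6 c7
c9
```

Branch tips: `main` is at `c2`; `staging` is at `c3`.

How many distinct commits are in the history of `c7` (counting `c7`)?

Walking parent pointers from c7: reachable set = {c1, c10, c3, c4, c7, c8, c9}.
That is 7 commits.

7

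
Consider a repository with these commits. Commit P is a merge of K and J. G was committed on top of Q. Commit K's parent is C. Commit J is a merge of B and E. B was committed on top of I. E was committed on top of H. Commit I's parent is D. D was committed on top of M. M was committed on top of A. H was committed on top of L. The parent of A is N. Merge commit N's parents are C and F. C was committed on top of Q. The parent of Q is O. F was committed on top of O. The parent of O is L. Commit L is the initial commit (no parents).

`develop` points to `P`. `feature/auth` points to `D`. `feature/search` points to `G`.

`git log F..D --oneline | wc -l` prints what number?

Reachable from D: {A, C, D, F, L, M, N, O, Q}.
Reachable from F: {F, L, O}.
In D's history but not F's: {A, C, D, M, N, Q} — 6 commits.

6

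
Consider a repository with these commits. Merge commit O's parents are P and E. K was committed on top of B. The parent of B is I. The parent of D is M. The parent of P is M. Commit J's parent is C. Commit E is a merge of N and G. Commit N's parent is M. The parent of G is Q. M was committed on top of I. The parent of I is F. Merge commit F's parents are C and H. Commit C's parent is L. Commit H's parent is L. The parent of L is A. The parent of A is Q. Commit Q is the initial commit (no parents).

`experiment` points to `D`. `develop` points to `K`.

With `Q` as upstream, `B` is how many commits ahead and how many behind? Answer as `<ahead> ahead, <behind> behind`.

7 ahead, 0 behind

Reachable from B: {A, B, C, F, H, I, L, Q}.
Reachable from Q: {Q}.
Only in B's history (ahead): {A, B, C, F, H, I, L} — 7.
Only in Q's history (behind): {} — 0.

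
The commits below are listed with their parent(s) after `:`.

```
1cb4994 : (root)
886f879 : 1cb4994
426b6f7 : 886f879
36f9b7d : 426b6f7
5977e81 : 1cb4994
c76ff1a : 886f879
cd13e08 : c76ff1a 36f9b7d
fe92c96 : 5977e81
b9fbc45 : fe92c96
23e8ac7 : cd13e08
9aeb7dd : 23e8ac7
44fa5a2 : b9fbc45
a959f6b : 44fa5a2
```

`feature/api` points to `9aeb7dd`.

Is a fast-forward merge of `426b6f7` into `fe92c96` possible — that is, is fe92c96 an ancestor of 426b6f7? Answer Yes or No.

No

A fast-forward from fe92c96 to 426b6f7 is possible iff fe92c96 is an ancestor of 426b6f7.
Ancestors of 426b6f7: {1cb4994, 426b6f7, 886f879}.
fe92c96 is not among them, so fast-forward is not possible.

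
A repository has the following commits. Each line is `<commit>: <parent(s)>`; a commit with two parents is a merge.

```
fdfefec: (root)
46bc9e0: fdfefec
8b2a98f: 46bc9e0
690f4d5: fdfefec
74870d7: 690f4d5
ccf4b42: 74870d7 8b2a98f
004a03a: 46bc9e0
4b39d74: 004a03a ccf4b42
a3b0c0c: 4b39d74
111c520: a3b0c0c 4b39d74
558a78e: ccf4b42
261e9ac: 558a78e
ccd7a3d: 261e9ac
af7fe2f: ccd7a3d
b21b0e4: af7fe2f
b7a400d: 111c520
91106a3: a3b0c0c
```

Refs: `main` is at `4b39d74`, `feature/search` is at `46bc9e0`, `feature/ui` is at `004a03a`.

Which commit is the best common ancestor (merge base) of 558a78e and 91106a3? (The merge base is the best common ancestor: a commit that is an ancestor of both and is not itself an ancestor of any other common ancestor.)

ccf4b42

Ancestors of 558a78e: {46bc9e0, 558a78e, 690f4d5, 74870d7, 8b2a98f, ccf4b42, fdfefec}.
Ancestors of 91106a3: {004a03a, 46bc9e0, 4b39d74, 690f4d5, 74870d7, 8b2a98f, 91106a3, a3b0c0c, ccf4b42, fdfefec}.
Common ancestors: {46bc9e0, 690f4d5, 74870d7, 8b2a98f, ccf4b42, fdfefec}.
Among these, ccf4b42 is not an ancestor of any other common ancestor — it is the merge base.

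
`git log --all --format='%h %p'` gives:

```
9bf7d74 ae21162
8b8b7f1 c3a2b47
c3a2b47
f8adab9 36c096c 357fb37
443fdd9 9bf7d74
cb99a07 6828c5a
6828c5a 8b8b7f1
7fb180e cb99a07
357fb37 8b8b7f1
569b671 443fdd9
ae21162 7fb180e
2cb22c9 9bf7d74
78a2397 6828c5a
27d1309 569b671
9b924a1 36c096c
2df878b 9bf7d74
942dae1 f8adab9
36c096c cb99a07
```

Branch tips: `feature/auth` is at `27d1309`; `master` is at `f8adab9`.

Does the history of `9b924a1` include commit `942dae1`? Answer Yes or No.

Ancestors of 9b924a1: {36c096c, 6828c5a, 8b8b7f1, 9b924a1, c3a2b47, cb99a07}.
942dae1 is not in that set, so it is not an ancestor of 9b924a1.

No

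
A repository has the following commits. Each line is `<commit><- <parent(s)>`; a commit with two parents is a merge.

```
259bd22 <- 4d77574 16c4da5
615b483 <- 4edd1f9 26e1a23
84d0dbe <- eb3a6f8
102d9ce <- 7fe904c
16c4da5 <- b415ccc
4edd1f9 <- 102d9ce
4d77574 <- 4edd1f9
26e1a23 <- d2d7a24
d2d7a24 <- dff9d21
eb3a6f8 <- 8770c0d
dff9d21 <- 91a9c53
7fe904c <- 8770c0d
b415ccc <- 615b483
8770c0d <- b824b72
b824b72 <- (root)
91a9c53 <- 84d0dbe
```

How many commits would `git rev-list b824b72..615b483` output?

11

Reachable from 615b483: {102d9ce, 26e1a23, 4edd1f9, 615b483, 7fe904c, 84d0dbe, 8770c0d, 91a9c53, b824b72, d2d7a24, dff9d21, eb3a6f8}.
Reachable from b824b72: {b824b72}.
In 615b483's history but not b824b72's: {102d9ce, 26e1a23, 4edd1f9, 615b483, 7fe904c, 84d0dbe, 8770c0d, 91a9c53, d2d7a24, dff9d21, eb3a6f8} — 11 commits.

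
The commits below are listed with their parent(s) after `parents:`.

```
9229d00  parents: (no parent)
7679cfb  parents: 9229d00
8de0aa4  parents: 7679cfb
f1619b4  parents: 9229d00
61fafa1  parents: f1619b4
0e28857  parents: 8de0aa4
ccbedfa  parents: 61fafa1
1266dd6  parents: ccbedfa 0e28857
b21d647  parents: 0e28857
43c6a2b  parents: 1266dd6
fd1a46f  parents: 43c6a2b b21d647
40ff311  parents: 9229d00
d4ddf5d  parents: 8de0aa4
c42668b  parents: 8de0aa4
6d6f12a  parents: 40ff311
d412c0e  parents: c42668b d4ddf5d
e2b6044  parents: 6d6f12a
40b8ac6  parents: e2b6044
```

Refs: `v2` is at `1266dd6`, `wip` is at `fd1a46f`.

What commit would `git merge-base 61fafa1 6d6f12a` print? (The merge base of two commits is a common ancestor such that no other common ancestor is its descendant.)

9229d00

Ancestors of 61fafa1: {61fafa1, 9229d00, f1619b4}.
Ancestors of 6d6f12a: {40ff311, 6d6f12a, 9229d00}.
Common ancestors: {9229d00}.
The only common ancestor is 9229d00, so it is the merge base.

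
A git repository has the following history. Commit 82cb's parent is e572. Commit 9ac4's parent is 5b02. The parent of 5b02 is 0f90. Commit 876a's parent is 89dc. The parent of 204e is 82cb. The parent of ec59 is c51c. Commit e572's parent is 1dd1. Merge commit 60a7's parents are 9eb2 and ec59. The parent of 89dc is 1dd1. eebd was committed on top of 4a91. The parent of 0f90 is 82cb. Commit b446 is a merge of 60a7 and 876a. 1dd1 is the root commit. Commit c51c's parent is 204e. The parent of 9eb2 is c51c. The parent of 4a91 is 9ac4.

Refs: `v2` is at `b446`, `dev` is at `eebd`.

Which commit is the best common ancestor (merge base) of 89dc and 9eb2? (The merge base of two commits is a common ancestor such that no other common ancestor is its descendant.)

1dd1

Ancestors of 89dc: {1dd1, 89dc}.
Ancestors of 9eb2: {1dd1, 204e, 82cb, 9eb2, c51c, e572}.
Common ancestors: {1dd1}.
The only common ancestor is 1dd1, so it is the merge base.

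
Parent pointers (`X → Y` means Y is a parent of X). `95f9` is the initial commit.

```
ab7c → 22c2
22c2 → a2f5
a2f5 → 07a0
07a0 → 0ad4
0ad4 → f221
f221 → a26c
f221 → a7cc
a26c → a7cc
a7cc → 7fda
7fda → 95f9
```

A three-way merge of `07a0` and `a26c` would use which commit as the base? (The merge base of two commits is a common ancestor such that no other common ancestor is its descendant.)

Ancestors of 07a0: {07a0, 0ad4, 7fda, 95f9, a26c, a7cc, f221}.
Ancestors of a26c: {7fda, 95f9, a26c, a7cc}.
Common ancestors: {7fda, 95f9, a26c, a7cc}.
Among these, a26c is not an ancestor of any other common ancestor — it is the merge base.

a26c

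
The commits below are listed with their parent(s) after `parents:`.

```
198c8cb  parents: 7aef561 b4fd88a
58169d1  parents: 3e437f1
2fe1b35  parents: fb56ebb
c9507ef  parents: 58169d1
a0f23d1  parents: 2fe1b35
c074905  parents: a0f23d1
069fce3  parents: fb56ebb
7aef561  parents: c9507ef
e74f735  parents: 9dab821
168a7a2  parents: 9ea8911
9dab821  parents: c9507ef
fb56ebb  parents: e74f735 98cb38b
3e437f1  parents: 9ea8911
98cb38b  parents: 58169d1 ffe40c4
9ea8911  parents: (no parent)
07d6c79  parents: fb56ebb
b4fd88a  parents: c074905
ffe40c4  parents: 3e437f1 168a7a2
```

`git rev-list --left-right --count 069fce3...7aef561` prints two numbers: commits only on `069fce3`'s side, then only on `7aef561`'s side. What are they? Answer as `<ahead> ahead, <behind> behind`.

7 ahead, 1 behind

Reachable from 069fce3: {069fce3, 168a7a2, 3e437f1, 58169d1, 98cb38b, 9dab821, 9ea8911, c9507ef, e74f735, fb56ebb, ffe40c4}.
Reachable from 7aef561: {3e437f1, 58169d1, 7aef561, 9ea8911, c9507ef}.
Only in 069fce3's history (ahead): {069fce3, 168a7a2, 98cb38b, 9dab821, e74f735, fb56ebb, ffe40c4} — 7.
Only in 7aef561's history (behind): {7aef561} — 1.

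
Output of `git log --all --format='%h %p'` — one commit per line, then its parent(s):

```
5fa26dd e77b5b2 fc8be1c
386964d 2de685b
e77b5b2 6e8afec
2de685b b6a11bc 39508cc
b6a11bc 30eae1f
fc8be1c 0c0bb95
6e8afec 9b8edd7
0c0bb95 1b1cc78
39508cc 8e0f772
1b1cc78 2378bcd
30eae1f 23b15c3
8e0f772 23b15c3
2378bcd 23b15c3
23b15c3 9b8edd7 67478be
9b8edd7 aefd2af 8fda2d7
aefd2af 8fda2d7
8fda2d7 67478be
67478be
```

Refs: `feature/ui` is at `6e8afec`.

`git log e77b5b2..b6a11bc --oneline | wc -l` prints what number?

3

Reachable from b6a11bc: {23b15c3, 30eae1f, 67478be, 8fda2d7, 9b8edd7, aefd2af, b6a11bc}.
Reachable from e77b5b2: {67478be, 6e8afec, 8fda2d7, 9b8edd7, aefd2af, e77b5b2}.
In b6a11bc's history but not e77b5b2's: {23b15c3, 30eae1f, b6a11bc} — 3 commits.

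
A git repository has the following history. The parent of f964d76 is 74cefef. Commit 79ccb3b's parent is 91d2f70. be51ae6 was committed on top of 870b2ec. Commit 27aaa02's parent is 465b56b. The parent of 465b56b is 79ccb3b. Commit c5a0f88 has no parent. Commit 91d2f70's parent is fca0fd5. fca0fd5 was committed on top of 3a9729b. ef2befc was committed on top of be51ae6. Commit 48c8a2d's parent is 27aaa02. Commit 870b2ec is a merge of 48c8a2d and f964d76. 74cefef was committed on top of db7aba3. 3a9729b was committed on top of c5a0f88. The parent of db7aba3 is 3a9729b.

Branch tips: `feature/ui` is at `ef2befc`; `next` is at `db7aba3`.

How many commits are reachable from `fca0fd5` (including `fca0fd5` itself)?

3

Walking parent pointers from fca0fd5: reachable set = {3a9729b, c5a0f88, fca0fd5}.
That is 3 commits.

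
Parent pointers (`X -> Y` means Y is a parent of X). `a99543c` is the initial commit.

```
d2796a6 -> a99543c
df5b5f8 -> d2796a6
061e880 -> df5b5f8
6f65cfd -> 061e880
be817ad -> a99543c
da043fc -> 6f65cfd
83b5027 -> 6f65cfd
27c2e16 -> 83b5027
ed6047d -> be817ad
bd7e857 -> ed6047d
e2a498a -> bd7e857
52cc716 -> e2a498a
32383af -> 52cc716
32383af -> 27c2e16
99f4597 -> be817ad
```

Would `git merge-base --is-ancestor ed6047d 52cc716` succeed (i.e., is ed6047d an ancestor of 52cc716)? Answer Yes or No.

Yes

Ancestors of 52cc716 (commits reachable by following parents): {52cc716, a99543c, bd7e857, be817ad, e2a498a, ed6047d}.
ed6047d is in that set, so it is an ancestor of 52cc716.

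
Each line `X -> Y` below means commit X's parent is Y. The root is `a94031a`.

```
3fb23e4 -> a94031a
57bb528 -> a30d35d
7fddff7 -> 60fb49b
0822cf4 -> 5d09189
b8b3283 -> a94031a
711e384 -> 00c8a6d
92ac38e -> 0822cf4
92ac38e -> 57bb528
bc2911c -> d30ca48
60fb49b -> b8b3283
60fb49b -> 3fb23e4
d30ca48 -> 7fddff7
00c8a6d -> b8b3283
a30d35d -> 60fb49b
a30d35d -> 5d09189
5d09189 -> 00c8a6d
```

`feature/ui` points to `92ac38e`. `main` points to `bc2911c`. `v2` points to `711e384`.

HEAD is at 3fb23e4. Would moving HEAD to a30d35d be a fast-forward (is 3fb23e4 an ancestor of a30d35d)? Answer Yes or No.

A fast-forward from 3fb23e4 to a30d35d is possible iff 3fb23e4 is an ancestor of a30d35d.
Ancestors of a30d35d: {00c8a6d, 3fb23e4, 5d09189, 60fb49b, a30d35d, a94031a, b8b3283}.
3fb23e4 is among them, so fast-forward is possible.

Yes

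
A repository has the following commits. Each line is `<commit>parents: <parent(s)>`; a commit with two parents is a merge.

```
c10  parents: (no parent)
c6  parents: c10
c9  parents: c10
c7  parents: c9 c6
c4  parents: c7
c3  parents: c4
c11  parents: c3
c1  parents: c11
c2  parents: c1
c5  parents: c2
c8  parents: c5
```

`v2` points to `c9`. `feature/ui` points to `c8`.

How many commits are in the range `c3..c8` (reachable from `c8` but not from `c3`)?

5

Reachable from c8: {c1, c10, c11, c2, c3, c4, c5, c6, c7, c8, c9}.
Reachable from c3: {c10, c3, c4, c6, c7, c9}.
In c8's history but not c3's: {c1, c11, c2, c5, c8} — 5 commits.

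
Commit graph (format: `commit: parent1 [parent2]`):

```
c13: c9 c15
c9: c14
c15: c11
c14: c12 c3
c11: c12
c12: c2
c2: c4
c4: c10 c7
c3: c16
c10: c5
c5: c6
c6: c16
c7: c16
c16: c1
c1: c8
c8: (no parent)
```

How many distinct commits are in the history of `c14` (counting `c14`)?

12

Walking parent pointers from c14: reachable set = {c1, c10, c12, c14, c16, c2, c3, c4, c5, c6, c7, c8}.
That is 12 commits.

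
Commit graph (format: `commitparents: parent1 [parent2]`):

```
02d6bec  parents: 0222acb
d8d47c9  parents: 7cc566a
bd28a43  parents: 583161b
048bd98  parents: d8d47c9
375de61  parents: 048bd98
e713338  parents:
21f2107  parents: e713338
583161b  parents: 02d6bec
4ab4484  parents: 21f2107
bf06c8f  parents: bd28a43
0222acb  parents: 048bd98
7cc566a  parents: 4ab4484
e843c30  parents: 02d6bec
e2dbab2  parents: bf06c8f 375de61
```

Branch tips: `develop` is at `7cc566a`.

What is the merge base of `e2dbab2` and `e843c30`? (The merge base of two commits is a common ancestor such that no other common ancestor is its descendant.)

Ancestors of e2dbab2: {0222acb, 02d6bec, 048bd98, 21f2107, 375de61, 4ab4484, 583161b, 7cc566a, bd28a43, bf06c8f, d8d47c9, e2dbab2, e713338}.
Ancestors of e843c30: {0222acb, 02d6bec, 048bd98, 21f2107, 4ab4484, 7cc566a, d8d47c9, e713338, e843c30}.
Common ancestors: {0222acb, 02d6bec, 048bd98, 21f2107, 4ab4484, 7cc566a, d8d47c9, e713338}.
Among these, 02d6bec is not an ancestor of any other common ancestor — it is the merge base.

02d6bec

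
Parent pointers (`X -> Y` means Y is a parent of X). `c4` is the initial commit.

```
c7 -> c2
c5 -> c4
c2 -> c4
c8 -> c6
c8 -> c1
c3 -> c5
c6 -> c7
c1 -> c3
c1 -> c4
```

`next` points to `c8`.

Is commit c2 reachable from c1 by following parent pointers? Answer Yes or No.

No

Ancestors of c1: {c1, c3, c4, c5}.
c2 is not in that set, so it is not an ancestor of c1.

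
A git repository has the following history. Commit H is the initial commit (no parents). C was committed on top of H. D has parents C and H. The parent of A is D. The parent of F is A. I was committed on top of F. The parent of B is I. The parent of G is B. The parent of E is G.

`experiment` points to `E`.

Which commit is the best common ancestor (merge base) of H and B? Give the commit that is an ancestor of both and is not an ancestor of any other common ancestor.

H

Ancestors of H: {H}.
Ancestors of B: {A, B, C, D, F, H, I}.
Common ancestors: {H}.
The only common ancestor is H, so it is the merge base.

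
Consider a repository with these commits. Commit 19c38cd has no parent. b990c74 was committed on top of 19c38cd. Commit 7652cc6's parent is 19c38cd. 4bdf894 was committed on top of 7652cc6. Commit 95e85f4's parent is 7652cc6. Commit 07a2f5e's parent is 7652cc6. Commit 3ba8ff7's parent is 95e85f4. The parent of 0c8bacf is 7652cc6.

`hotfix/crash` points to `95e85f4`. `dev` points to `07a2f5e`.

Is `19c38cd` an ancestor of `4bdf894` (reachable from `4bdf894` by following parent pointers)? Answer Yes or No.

Ancestors of 4bdf894 (commits reachable by following parents): {19c38cd, 4bdf894, 7652cc6}.
19c38cd is in that set, so it is an ancestor of 4bdf894.

Yes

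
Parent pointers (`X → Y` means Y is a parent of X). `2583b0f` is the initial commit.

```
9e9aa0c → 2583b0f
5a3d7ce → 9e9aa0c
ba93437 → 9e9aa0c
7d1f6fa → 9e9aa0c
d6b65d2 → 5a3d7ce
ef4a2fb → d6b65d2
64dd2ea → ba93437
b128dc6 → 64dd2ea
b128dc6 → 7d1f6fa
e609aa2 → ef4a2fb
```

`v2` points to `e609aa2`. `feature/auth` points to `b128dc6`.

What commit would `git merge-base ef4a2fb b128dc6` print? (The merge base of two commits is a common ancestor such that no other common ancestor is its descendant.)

Ancestors of ef4a2fb: {2583b0f, 5a3d7ce, 9e9aa0c, d6b65d2, ef4a2fb}.
Ancestors of b128dc6: {2583b0f, 64dd2ea, 7d1f6fa, 9e9aa0c, b128dc6, ba93437}.
Common ancestors: {2583b0f, 9e9aa0c}.
Among these, 9e9aa0c is not an ancestor of any other common ancestor — it is the merge base.

9e9aa0c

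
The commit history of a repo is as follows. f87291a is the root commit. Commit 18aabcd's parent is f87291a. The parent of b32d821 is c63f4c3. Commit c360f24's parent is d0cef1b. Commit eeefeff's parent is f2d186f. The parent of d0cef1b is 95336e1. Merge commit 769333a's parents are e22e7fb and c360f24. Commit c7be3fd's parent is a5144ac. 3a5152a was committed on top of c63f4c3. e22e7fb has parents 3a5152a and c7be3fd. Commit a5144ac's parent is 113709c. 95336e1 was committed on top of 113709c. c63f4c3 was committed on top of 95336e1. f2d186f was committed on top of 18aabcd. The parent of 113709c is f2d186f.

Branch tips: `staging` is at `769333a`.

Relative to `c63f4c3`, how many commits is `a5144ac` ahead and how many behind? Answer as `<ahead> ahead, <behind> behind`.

1 ahead, 2 behind

Reachable from a5144ac: {113709c, 18aabcd, a5144ac, f2d186f, f87291a}.
Reachable from c63f4c3: {113709c, 18aabcd, 95336e1, c63f4c3, f2d186f, f87291a}.
Only in a5144ac's history (ahead): {a5144ac} — 1.
Only in c63f4c3's history (behind): {95336e1, c63f4c3} — 2.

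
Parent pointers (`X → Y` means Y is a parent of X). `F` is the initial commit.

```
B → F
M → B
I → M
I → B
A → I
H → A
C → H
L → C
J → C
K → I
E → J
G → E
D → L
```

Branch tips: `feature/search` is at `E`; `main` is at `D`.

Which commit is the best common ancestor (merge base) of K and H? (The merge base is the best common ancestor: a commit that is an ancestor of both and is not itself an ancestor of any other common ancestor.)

Ancestors of K: {B, F, I, K, M}.
Ancestors of H: {A, B, F, H, I, M}.
Common ancestors: {B, F, I, M}.
Among these, I is not an ancestor of any other common ancestor — it is the merge base.

I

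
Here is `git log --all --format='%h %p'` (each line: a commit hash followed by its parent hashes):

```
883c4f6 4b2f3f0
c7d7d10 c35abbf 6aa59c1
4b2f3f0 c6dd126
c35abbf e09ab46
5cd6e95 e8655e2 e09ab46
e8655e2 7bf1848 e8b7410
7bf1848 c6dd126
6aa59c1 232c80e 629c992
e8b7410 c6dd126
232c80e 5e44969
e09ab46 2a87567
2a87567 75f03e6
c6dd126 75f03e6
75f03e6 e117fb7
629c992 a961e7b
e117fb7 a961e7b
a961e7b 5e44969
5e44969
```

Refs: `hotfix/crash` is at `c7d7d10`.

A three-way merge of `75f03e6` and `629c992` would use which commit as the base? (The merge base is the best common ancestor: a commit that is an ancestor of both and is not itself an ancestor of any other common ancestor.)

Ancestors of 75f03e6: {5e44969, 75f03e6, a961e7b, e117fb7}.
Ancestors of 629c992: {5e44969, 629c992, a961e7b}.
Common ancestors: {5e44969, a961e7b}.
Among these, a961e7b is not an ancestor of any other common ancestor — it is the merge base.

a961e7b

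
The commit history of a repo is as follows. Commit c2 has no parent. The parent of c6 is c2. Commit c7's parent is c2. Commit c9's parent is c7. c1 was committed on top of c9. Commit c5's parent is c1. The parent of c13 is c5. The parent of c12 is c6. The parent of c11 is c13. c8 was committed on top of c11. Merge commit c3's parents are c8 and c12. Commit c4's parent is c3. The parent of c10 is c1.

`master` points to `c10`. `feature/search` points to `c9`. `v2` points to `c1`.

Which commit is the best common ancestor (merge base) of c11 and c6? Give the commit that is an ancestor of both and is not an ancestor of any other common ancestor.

Ancestors of c11: {c1, c11, c13, c2, c5, c7, c9}.
Ancestors of c6: {c2, c6}.
Common ancestors: {c2}.
The only common ancestor is c2, so it is the merge base.

c2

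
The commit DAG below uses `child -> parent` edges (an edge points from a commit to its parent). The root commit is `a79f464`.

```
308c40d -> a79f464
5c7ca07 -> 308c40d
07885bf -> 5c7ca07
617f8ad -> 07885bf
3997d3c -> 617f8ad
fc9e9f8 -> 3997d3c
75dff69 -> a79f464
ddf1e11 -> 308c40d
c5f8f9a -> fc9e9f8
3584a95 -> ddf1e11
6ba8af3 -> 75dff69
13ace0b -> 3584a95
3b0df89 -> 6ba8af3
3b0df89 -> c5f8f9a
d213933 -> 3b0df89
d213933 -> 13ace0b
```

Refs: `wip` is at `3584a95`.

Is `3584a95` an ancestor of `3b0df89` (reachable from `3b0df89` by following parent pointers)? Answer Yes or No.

Ancestors of 3b0df89: {07885bf, 308c40d, 3997d3c, 3b0df89, 5c7ca07, 617f8ad, 6ba8af3, 75dff69, a79f464, c5f8f9a, fc9e9f8}.
3584a95 is not in that set, so it is not an ancestor of 3b0df89.

No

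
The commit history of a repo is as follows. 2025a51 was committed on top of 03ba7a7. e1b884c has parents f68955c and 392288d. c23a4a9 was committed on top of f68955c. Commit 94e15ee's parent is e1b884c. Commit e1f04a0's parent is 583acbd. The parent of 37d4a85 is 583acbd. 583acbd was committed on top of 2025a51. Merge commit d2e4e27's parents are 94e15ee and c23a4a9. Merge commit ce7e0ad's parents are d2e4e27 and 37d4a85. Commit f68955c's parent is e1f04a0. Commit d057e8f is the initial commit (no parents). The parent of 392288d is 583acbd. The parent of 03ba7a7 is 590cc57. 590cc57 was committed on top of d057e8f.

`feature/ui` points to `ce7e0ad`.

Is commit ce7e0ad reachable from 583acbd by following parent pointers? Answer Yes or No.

Ancestors of 583acbd: {03ba7a7, 2025a51, 583acbd, 590cc57, d057e8f}.
ce7e0ad is not in that set, so it is not an ancestor of 583acbd.

No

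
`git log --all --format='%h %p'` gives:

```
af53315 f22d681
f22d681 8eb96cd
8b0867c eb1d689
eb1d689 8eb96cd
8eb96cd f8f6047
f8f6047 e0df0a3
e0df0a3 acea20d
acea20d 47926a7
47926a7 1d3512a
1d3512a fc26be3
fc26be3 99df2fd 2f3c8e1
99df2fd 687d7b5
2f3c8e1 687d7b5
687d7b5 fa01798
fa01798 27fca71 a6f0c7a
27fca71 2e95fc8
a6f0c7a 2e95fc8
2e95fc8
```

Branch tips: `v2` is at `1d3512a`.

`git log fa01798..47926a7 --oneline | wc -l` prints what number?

6

Reachable from 47926a7: {1d3512a, 27fca71, 2e95fc8, 2f3c8e1, 47926a7, 687d7b5, 99df2fd, a6f0c7a, fa01798, fc26be3}.
Reachable from fa01798: {27fca71, 2e95fc8, a6f0c7a, fa01798}.
In 47926a7's history but not fa01798's: {1d3512a, 2f3c8e1, 47926a7, 687d7b5, 99df2fd, fc26be3} — 6 commits.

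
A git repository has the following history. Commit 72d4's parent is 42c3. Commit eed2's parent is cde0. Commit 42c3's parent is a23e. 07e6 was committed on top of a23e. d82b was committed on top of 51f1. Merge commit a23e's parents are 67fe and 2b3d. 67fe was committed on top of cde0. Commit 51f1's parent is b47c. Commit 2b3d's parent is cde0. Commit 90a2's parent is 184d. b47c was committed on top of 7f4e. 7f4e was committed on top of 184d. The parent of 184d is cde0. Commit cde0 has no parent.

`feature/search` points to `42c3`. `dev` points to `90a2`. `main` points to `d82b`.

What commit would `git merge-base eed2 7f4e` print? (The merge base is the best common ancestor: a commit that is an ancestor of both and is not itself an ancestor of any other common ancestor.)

Ancestors of eed2: {cde0, eed2}.
Ancestors of 7f4e: {184d, 7f4e, cde0}.
Common ancestors: {cde0}.
The only common ancestor is cde0, so it is the merge base.

cde0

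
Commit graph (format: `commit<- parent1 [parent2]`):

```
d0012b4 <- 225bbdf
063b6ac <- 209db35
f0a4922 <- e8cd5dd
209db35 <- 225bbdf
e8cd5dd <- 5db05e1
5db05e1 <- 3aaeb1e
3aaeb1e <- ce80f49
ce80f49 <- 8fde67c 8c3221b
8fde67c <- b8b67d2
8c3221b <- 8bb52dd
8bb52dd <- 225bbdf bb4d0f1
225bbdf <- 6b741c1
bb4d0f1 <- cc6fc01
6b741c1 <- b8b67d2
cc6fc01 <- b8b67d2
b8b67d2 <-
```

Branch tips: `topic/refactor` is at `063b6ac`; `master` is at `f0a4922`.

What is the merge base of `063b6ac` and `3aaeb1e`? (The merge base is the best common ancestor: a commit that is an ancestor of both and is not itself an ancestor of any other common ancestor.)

225bbdf

Ancestors of 063b6ac: {063b6ac, 209db35, 225bbdf, 6b741c1, b8b67d2}.
Ancestors of 3aaeb1e: {225bbdf, 3aaeb1e, 6b741c1, 8bb52dd, 8c3221b, 8fde67c, b8b67d2, bb4d0f1, cc6fc01, ce80f49}.
Common ancestors: {225bbdf, 6b741c1, b8b67d2}.
Among these, 225bbdf is not an ancestor of any other common ancestor — it is the merge base.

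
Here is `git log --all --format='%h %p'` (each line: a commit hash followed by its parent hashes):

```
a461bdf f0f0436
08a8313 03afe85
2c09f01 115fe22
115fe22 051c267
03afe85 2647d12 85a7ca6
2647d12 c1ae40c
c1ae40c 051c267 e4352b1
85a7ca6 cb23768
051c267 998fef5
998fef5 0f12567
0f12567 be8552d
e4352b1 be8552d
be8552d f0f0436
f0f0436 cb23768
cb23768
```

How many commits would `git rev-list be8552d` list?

Walking parent pointers from be8552d: reachable set = {be8552d, cb23768, f0f0436}.
That is 3 commits.

3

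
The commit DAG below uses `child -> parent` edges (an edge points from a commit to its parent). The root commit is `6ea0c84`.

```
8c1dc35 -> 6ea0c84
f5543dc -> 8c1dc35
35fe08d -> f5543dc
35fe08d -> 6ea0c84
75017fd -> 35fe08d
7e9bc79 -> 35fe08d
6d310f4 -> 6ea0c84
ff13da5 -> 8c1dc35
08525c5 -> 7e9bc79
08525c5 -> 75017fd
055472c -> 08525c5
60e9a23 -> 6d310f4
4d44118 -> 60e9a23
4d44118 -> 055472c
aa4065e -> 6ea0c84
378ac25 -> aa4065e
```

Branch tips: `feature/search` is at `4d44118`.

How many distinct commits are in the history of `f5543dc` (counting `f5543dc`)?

Walking parent pointers from f5543dc: reachable set = {6ea0c84, 8c1dc35, f5543dc}.
That is 3 commits.

3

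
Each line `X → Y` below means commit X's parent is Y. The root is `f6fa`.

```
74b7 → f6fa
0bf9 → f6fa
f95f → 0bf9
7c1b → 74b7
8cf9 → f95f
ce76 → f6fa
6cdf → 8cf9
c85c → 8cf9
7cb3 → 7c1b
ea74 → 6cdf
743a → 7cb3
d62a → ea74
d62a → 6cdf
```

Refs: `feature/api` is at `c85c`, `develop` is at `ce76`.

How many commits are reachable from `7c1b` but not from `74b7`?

Reachable from 7c1b: {74b7, 7c1b, f6fa}.
Reachable from 74b7: {74b7, f6fa}.
In 7c1b's history but not 74b7's: {7c1b} — 1 commit.

1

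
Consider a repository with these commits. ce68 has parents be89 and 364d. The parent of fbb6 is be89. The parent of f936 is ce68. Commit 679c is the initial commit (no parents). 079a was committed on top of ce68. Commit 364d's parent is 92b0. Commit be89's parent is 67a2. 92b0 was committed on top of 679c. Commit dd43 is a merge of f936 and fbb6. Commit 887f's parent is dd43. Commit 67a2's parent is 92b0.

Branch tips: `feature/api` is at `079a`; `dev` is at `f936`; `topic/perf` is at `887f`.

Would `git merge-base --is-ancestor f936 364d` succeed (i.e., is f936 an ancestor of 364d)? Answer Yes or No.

No

Ancestors of 364d: {364d, 679c, 92b0}.
f936 is not in that set, so it is not an ancestor of 364d.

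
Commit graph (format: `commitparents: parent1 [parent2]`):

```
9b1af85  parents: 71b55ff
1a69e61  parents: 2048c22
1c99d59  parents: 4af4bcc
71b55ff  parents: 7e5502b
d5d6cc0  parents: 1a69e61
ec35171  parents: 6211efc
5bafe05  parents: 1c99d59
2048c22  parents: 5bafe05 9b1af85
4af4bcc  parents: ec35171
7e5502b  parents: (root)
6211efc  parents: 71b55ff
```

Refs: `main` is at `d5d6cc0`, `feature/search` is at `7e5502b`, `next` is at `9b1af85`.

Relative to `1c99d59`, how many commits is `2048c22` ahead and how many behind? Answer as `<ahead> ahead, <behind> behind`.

Reachable from 2048c22: {1c99d59, 2048c22, 4af4bcc, 5bafe05, 6211efc, 71b55ff, 7e5502b, 9b1af85, ec35171}.
Reachable from 1c99d59: {1c99d59, 4af4bcc, 6211efc, 71b55ff, 7e5502b, ec35171}.
Only in 2048c22's history (ahead): {2048c22, 5bafe05, 9b1af85} — 3.
Only in 1c99d59's history (behind): {} — 0.

3 ahead, 0 behind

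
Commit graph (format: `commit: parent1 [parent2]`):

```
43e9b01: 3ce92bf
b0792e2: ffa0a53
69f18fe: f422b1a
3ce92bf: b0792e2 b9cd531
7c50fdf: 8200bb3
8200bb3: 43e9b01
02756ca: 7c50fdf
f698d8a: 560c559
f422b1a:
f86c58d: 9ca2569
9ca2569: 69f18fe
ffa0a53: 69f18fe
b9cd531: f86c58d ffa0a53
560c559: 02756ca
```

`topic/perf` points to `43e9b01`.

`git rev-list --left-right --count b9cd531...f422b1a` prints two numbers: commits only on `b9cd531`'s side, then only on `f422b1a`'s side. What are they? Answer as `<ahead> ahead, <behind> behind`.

Reachable from b9cd531: {69f18fe, 9ca2569, b9cd531, f422b1a, f86c58d, ffa0a53}.
Reachable from f422b1a: {f422b1a}.
Only in b9cd531's history (ahead): {69f18fe, 9ca2569, b9cd531, f86c58d, ffa0a53} — 5.
Only in f422b1a's history (behind): {} — 0.

5 ahead, 0 behind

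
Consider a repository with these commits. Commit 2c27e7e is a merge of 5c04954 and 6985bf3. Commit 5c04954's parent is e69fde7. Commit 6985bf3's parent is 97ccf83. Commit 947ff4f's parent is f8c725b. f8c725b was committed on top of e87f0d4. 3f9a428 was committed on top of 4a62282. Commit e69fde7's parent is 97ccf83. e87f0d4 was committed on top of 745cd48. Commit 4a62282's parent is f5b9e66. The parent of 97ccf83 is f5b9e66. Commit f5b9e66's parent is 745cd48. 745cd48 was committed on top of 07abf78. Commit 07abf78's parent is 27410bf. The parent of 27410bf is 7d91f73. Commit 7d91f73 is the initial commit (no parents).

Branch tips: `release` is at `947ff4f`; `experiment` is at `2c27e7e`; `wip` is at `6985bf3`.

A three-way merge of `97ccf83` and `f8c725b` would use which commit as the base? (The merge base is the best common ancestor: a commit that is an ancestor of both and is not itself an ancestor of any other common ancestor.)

Ancestors of 97ccf83: {07abf78, 27410bf, 745cd48, 7d91f73, 97ccf83, f5b9e66}.
Ancestors of f8c725b: {07abf78, 27410bf, 745cd48, 7d91f73, e87f0d4, f8c725b}.
Common ancestors: {07abf78, 27410bf, 745cd48, 7d91f73}.
Among these, 745cd48 is not an ancestor of any other common ancestor — it is the merge base.

745cd48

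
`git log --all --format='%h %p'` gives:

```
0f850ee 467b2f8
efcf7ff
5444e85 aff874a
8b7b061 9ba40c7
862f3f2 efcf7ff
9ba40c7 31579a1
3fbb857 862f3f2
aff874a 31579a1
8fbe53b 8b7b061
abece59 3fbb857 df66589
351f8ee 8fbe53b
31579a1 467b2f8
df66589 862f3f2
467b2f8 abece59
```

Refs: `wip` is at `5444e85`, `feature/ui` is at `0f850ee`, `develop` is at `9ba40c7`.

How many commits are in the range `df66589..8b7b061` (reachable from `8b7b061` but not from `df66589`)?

Reachable from 8b7b061: {31579a1, 3fbb857, 467b2f8, 862f3f2, 8b7b061, 9ba40c7, abece59, df66589, efcf7ff}.
Reachable from df66589: {862f3f2, df66589, efcf7ff}.
In 8b7b061's history but not df66589's: {31579a1, 3fbb857, 467b2f8, 8b7b061, 9ba40c7, abece59} — 6 commits.

6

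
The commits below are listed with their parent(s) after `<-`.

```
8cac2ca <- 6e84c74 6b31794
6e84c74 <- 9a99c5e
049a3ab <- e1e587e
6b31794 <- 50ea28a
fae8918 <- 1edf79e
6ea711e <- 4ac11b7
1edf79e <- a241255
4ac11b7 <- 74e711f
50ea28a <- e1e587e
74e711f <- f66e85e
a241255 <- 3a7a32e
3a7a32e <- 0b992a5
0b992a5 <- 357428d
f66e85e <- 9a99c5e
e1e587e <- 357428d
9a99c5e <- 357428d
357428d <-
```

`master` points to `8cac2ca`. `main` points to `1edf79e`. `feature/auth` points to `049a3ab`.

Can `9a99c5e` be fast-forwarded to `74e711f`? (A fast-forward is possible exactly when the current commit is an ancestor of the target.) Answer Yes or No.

Yes

A fast-forward from 9a99c5e to 74e711f is possible iff 9a99c5e is an ancestor of 74e711f.
Ancestors of 74e711f: {357428d, 74e711f, 9a99c5e, f66e85e}.
9a99c5e is among them, so fast-forward is possible.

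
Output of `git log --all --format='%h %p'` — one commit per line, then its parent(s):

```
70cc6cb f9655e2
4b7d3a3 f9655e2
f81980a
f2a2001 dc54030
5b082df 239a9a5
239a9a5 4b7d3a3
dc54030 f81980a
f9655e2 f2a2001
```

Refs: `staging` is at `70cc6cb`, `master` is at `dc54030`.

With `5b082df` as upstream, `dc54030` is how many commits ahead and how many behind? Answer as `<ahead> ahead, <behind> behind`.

Reachable from dc54030: {dc54030, f81980a}.
Reachable from 5b082df: {239a9a5, 4b7d3a3, 5b082df, dc54030, f2a2001, f81980a, f9655e2}.
Only in dc54030's history (ahead): {} — 0.
Only in 5b082df's history (behind): {239a9a5, 4b7d3a3, 5b082df, f2a2001, f9655e2} — 5.

0 ahead, 5 behind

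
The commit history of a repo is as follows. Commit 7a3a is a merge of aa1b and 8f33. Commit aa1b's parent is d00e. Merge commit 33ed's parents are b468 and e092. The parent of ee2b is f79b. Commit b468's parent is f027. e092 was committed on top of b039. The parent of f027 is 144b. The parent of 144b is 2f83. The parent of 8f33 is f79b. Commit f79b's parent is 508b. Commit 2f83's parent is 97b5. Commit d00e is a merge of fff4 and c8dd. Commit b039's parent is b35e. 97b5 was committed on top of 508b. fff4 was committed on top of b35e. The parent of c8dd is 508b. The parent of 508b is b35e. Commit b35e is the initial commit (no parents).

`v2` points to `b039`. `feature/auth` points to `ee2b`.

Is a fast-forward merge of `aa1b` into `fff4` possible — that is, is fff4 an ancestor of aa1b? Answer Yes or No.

Yes

A fast-forward from fff4 to aa1b is possible iff fff4 is an ancestor of aa1b.
Ancestors of aa1b: {508b, aa1b, b35e, c8dd, d00e, fff4}.
fff4 is among them, so fast-forward is possible.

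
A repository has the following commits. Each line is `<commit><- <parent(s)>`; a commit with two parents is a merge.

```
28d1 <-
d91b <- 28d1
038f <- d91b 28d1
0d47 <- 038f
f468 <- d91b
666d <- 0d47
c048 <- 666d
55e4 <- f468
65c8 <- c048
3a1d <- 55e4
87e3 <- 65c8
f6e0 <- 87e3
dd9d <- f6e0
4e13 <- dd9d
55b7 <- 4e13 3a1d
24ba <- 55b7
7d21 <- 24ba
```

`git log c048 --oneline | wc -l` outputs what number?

Walking parent pointers from c048: reachable set = {038f, 0d47, 28d1, 666d, c048, d91b}.
That is 6 commits.

6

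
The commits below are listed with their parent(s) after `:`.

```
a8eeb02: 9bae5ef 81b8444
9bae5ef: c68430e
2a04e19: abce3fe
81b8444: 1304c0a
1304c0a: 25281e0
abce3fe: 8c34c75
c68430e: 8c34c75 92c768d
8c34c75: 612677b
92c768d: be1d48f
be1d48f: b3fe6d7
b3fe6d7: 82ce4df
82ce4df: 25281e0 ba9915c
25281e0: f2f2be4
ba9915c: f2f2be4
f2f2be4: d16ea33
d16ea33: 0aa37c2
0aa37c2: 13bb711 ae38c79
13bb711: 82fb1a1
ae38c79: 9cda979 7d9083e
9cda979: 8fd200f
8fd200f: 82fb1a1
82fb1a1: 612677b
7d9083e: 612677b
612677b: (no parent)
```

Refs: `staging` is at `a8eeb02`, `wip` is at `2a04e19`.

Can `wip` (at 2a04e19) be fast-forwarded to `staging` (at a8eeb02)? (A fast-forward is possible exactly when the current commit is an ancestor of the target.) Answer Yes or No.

A fast-forward from 2a04e19 to a8eeb02 is possible iff 2a04e19 is an ancestor of a8eeb02.
Ancestors of a8eeb02: {0aa37c2, 1304c0a, 13bb711, 25281e0, 612677b, 7d9083e, 81b8444, 82ce4df, 82fb1a1, 8c34c75, 8fd200f, 92c768d, 9bae5ef, 9cda979, a8eeb02, ae38c79, b3fe6d7, ba9915c, be1d48f, c68430e, d16ea33, f2f2be4}.
2a04e19 is not among them, so fast-forward is not possible.

No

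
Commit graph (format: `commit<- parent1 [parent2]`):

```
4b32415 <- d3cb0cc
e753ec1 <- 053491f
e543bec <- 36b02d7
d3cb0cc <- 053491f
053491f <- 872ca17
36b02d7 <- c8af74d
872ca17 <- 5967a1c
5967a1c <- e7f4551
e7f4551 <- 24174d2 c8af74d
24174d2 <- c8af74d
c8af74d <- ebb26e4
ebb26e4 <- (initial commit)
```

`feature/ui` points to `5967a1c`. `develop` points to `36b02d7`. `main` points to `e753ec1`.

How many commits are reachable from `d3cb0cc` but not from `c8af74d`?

Reachable from d3cb0cc: {053491f, 24174d2, 5967a1c, 872ca17, c8af74d, d3cb0cc, e7f4551, ebb26e4}.
Reachable from c8af74d: {c8af74d, ebb26e4}.
In d3cb0cc's history but not c8af74d's: {053491f, 24174d2, 5967a1c, 872ca17, d3cb0cc, e7f4551} — 6 commits.

6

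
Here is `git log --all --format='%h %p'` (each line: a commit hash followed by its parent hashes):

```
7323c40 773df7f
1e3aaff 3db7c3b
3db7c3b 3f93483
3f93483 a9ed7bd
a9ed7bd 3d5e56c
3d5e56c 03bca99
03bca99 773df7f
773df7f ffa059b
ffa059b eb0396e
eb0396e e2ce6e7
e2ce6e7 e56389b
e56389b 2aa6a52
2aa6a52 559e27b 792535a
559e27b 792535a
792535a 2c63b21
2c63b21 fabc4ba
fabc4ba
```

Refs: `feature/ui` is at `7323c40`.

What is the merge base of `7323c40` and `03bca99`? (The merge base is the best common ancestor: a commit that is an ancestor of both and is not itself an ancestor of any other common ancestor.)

773df7f

Ancestors of 7323c40: {2aa6a52, 2c63b21, 559e27b, 7323c40, 773df7f, 792535a, e2ce6e7, e56389b, eb0396e, fabc4ba, ffa059b}.
Ancestors of 03bca99: {03bca99, 2aa6a52, 2c63b21, 559e27b, 773df7f, 792535a, e2ce6e7, e56389b, eb0396e, fabc4ba, ffa059b}.
Common ancestors: {2aa6a52, 2c63b21, 559e27b, 773df7f, 792535a, e2ce6e7, e56389b, eb0396e, fabc4ba, ffa059b}.
Among these, 773df7f is not an ancestor of any other common ancestor — it is the merge base.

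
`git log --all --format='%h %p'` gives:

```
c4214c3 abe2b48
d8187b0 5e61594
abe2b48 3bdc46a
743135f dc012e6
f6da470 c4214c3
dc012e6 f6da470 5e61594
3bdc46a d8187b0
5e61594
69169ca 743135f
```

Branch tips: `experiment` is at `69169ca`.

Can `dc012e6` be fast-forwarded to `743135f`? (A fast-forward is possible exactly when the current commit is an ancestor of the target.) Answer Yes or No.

Yes

A fast-forward from dc012e6 to 743135f is possible iff dc012e6 is an ancestor of 743135f.
Ancestors of 743135f: {3bdc46a, 5e61594, 743135f, abe2b48, c4214c3, d8187b0, dc012e6, f6da470}.
dc012e6 is among them, so fast-forward is possible.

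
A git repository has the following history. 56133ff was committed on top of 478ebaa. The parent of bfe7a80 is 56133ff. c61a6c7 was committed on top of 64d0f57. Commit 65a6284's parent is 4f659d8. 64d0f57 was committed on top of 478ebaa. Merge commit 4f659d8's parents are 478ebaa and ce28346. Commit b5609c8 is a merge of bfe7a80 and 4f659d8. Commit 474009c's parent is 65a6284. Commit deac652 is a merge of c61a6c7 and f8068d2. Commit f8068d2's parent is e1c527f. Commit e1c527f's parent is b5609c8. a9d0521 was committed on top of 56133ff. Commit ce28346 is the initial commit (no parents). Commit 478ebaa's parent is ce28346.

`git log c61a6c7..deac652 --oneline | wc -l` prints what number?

7

Reachable from deac652: {478ebaa, 4f659d8, 56133ff, 64d0f57, b5609c8, bfe7a80, c61a6c7, ce28346, deac652, e1c527f, f8068d2}.
Reachable from c61a6c7: {478ebaa, 64d0f57, c61a6c7, ce28346}.
In deac652's history but not c61a6c7's: {4f659d8, 56133ff, b5609c8, bfe7a80, deac652, e1c527f, f8068d2} — 7 commits.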